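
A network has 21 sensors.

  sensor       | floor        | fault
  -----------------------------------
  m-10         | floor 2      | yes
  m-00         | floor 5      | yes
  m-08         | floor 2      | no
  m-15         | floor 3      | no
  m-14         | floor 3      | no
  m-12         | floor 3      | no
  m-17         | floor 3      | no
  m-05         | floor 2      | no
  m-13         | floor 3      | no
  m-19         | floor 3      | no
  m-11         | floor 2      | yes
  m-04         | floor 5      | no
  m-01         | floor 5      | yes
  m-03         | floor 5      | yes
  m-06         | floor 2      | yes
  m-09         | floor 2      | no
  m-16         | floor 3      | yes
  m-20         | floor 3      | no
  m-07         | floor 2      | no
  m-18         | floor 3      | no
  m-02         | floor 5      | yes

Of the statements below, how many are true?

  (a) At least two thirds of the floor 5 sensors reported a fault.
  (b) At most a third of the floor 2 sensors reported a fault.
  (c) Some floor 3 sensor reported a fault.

(a) floor 5: |A| = 5, |A ∩ B| = 4; needs |A ∩ B| / |A| ≥ 2/3 — true.
(b) floor 2: |A| = 7, |A ∩ B| = 3; needs |A ∩ B| / |A| ≤ 1/3 — false.
(c) floor 3: |A| = 9, |A ∩ B| = 1; needs A ∩ B ≠ ∅ (|A ∩ B| ≥ 1) — true.

2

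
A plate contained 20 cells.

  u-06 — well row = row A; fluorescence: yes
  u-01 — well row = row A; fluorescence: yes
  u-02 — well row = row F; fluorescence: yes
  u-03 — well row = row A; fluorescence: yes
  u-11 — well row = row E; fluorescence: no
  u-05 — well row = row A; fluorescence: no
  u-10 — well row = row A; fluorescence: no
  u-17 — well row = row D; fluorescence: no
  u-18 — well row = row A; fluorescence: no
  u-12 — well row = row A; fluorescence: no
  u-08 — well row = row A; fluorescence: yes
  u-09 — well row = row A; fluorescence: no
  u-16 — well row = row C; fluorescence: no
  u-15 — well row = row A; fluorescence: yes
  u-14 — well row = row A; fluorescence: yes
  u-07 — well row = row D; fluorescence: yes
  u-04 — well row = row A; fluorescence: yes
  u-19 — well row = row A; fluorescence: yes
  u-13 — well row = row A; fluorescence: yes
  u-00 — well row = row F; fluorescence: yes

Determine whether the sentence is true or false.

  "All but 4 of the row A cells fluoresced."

False

The determiner here denotes the relation: |A ∖ B| = 4.
A (the restrictor) = {u-06, u-01, u-03, u-05, u-10, u-18, u-12, u-08, u-09, u-15, u-14, u-04, u-19, u-13}, |A| = 14.
A ∖ B = {u-05, u-10, u-18, u-12, u-09}, so |A ∖ B| = 5.
|A ∖ B| = 5, so the statement is false.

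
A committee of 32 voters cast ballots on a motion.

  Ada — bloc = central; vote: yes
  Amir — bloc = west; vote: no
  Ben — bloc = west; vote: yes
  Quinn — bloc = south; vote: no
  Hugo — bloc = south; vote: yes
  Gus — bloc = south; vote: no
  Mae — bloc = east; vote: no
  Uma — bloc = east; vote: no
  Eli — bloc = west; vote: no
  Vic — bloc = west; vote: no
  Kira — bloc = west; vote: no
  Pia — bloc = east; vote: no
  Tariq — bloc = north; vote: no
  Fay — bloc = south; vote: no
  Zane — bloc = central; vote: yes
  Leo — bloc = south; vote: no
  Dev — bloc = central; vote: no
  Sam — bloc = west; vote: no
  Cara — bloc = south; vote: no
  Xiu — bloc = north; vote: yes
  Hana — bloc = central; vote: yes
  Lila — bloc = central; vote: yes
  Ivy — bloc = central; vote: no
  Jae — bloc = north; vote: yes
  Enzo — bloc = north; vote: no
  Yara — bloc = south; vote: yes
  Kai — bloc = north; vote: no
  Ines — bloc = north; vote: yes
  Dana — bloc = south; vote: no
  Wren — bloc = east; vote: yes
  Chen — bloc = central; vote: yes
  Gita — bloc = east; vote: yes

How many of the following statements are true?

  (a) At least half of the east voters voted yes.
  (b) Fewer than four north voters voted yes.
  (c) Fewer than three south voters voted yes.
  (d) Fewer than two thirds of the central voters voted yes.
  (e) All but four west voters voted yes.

2

(a) east: |A| = 5, |A ∩ B| = 2; needs |A ∩ B| ≥ |A ∖ B| — false.
(b) north: |A| = 6, |A ∩ B| = 3; needs |A ∩ B| < 4 — true.
(c) south: |A| = 8, |A ∩ B| = 2; needs |A ∩ B| < 3 — true.
(d) central: |A| = 7, |A ∩ B| = 5; needs |A ∩ B| / |A| < 2/3 — false.
(e) west: |A| = 6, |A ∩ B| = 1; needs |A ∖ B| = 4 — false.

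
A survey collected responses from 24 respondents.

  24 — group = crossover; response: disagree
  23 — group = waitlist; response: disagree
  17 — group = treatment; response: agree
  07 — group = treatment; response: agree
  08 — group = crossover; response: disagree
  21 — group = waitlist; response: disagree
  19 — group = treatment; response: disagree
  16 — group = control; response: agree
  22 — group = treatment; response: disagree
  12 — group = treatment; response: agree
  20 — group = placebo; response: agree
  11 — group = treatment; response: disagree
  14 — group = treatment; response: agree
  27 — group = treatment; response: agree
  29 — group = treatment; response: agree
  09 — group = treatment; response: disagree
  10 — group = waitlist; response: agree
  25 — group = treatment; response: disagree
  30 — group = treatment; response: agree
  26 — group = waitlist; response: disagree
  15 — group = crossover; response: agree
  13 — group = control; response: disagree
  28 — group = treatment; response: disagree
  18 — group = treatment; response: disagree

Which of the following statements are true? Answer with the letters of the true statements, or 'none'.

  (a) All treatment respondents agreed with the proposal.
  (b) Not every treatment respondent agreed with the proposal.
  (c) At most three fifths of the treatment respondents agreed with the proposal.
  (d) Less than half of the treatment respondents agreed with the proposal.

(b), (c)

|A| = 14, |A ∩ B| = 7, |A ∖ B| = 7.
(a) A ⊆ B, i.e. every element of A is in B (|A ∖ B| = 0): fails.
(b) A ⊄ B (|A ∖ B| ≥ 1): holds.
(c) |A ∩ B| / |A| ≤ 3/5: holds.
(d) |A ∩ B| < |A ∖ B|: fails.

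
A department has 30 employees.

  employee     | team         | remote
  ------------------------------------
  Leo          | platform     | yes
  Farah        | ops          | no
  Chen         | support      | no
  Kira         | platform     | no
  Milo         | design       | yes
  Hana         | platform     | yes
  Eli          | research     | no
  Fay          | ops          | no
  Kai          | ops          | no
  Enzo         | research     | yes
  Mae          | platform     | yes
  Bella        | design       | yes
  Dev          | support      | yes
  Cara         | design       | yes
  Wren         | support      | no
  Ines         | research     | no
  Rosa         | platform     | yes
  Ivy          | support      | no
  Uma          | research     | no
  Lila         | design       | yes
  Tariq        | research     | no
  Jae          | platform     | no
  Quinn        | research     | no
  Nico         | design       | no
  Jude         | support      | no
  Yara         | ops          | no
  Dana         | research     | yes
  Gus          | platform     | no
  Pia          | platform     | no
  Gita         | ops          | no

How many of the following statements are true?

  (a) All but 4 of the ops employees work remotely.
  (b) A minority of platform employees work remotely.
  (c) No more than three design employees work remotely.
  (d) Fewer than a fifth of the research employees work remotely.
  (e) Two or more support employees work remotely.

0

(a) ops: |A| = 5, |A ∩ B| = 0; needs |A ∖ B| = 4 — false.
(b) platform: |A| = 8, |A ∩ B| = 4; needs |A ∩ B| < |A ∖ B| — false.
(c) design: |A| = 5, |A ∩ B| = 4; needs |A ∩ B| ≤ 3 — false.
(d) research: |A| = 7, |A ∩ B| = 2; needs |A ∩ B| / |A| < 1/5 — false.
(e) support: |A| = 5, |A ∩ B| = 1; needs |A ∩ B| ≥ 2 — false.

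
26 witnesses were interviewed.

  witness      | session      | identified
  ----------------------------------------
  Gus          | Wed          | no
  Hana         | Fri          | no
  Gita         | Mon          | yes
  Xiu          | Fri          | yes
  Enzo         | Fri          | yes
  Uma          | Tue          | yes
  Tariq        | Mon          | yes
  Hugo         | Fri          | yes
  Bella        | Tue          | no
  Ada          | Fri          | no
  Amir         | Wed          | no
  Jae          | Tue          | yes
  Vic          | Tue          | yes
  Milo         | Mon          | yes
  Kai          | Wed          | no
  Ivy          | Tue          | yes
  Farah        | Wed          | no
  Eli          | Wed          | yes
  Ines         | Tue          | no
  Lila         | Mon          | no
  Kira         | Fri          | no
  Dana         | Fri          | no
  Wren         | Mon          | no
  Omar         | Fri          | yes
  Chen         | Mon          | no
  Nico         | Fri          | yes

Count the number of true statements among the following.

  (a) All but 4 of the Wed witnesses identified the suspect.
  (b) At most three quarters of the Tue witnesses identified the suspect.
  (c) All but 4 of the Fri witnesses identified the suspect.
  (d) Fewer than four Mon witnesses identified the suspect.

4

(a) Wed: |A| = 5, |A ∩ B| = 1; needs |A ∖ B| = 4 — true.
(b) Tue: |A| = 6, |A ∩ B| = 4; needs |A ∩ B| / |A| ≤ 3/4 — true.
(c) Fri: |A| = 9, |A ∩ B| = 5; needs |A ∖ B| = 4 — true.
(d) Mon: |A| = 6, |A ∩ B| = 3; needs |A ∩ B| < 4 — true.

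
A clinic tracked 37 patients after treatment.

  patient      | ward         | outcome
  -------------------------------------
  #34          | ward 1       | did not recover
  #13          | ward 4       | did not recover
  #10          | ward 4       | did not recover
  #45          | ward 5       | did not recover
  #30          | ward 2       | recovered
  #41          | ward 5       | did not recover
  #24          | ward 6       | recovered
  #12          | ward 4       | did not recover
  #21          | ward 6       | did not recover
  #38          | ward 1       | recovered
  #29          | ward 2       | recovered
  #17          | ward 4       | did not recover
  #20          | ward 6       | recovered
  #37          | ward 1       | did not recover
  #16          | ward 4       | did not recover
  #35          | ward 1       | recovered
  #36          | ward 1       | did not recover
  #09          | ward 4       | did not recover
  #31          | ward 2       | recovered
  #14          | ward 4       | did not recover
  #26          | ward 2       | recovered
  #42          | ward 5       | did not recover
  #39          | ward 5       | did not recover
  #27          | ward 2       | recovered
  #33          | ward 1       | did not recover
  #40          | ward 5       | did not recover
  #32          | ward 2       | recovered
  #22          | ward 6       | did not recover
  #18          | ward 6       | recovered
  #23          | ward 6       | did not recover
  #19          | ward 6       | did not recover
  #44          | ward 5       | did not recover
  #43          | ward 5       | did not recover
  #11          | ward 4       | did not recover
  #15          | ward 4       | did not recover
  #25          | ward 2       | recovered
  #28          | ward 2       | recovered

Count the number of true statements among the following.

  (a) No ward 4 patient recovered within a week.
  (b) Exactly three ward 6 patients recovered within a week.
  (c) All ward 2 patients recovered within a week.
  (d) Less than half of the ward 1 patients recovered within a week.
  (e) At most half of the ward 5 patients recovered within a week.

5

(a) ward 4: |A| = 9, |A ∩ B| = 0; needs A ∩ B = ∅ (|A ∩ B| = 0) — true.
(b) ward 6: |A| = 7, |A ∩ B| = 3; needs |A ∩ B| = 3 — true.
(c) ward 2: |A| = 8, |A ∩ B| = 8; needs A ⊆ B, i.e. every element of A is in B (|A ∖ B| = 0) — true.
(d) ward 1: |A| = 6, |A ∩ B| = 2; needs |A ∩ B| < |A ∖ B| — true.
(e) ward 5: |A| = 7, |A ∩ B| = 0; needs |A ∩ B| ≤ |A ∖ B| — true.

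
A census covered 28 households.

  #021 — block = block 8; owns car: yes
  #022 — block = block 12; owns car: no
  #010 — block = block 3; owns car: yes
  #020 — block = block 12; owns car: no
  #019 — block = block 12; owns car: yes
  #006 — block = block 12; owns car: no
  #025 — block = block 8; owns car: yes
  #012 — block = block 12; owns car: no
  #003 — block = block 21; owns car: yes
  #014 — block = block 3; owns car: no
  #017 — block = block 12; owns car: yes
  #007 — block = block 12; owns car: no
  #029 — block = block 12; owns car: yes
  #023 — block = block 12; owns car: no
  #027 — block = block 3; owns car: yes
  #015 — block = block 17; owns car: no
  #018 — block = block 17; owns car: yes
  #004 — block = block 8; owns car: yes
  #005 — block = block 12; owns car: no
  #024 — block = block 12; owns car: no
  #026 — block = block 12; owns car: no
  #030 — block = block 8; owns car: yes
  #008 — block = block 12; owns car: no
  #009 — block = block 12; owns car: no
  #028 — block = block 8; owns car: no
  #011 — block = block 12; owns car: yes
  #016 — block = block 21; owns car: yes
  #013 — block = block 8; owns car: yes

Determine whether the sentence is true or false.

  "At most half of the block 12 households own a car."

'At most half of the block 12 households own a car' holds iff |A ∩ B| ≤ |A ∖ B|.
|A| = 15, |A ∩ B| = 4, |A ∖ B| = 11.
4 < 11, so the statement is true.

True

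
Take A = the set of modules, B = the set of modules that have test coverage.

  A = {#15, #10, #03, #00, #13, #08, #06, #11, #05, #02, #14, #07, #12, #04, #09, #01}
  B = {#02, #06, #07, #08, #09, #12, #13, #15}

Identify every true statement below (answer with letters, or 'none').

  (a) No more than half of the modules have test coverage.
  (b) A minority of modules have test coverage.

(a)

|A| = 16, |A ∩ B| = 8, |A ∖ B| = 8.
(a) |A ∩ B| ≤ |A ∖ B|: holds.
(b) |A ∩ B| < |A ∖ B|: fails.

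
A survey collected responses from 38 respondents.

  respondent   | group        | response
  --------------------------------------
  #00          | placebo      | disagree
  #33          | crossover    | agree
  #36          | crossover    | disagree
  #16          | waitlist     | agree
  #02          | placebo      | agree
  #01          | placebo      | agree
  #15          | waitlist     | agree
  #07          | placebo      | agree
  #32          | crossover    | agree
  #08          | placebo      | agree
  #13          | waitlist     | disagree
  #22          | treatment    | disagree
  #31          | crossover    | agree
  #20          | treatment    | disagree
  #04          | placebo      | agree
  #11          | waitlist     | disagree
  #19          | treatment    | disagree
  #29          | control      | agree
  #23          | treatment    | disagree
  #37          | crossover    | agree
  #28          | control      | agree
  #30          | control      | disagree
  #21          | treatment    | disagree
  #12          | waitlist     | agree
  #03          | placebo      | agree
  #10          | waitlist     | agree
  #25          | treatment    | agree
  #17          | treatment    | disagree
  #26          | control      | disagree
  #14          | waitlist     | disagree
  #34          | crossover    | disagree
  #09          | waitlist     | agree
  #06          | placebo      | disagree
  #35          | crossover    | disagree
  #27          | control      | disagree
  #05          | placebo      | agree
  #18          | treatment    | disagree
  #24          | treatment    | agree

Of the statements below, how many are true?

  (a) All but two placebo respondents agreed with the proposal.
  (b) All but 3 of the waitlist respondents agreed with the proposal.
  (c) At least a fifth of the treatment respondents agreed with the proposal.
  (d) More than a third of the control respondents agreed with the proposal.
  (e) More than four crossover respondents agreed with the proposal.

4

(a) placebo: |A| = 9, |A ∩ B| = 7; needs |A ∖ B| = 2 — true.
(b) waitlist: |A| = 8, |A ∩ B| = 5; needs |A ∖ B| = 3 — true.
(c) treatment: |A| = 9, |A ∩ B| = 2; needs |A ∩ B| / |A| ≥ 1/5 — true.
(d) control: |A| = 5, |A ∩ B| = 2; needs |A ∩ B| / |A| > 1/3 — true.
(e) crossover: |A| = 7, |A ∩ B| = 4; needs |A ∩ B| > 4 — false.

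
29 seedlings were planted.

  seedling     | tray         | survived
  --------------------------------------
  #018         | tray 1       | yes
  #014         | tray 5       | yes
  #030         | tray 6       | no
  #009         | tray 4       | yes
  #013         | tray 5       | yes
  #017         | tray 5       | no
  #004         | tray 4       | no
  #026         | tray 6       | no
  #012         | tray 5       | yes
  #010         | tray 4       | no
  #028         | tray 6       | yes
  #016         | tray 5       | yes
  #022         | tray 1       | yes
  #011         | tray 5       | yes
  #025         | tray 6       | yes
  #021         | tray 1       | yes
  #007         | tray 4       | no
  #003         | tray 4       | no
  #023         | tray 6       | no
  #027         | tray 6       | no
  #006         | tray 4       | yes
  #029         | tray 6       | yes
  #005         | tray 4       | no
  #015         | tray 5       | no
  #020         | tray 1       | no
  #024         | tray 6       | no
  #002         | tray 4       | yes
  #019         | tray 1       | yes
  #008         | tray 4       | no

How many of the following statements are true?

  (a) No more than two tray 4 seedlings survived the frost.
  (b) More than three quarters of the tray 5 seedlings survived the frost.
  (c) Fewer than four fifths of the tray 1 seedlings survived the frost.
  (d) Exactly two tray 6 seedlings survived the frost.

0

(a) tray 4: |A| = 9, |A ∩ B| = 3; needs |A ∩ B| ≤ 2 — false.
(b) tray 5: |A| = 7, |A ∩ B| = 5; needs |A ∩ B| / |A| > 3/4 — false.
(c) tray 1: |A| = 5, |A ∩ B| = 4; needs |A ∩ B| / |A| < 4/5 — false.
(d) tray 6: |A| = 8, |A ∩ B| = 3; needs |A ∩ B| = 2 — false.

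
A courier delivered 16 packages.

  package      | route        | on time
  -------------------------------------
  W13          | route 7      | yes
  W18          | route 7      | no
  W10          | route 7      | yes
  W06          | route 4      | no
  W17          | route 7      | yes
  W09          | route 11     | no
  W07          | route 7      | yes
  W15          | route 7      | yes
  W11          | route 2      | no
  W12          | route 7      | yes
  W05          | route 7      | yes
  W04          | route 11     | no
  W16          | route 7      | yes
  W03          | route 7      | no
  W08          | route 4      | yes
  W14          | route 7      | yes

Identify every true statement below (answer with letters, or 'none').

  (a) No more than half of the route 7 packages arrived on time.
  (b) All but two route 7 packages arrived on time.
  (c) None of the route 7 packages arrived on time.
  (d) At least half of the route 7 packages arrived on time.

|A| = 11, |A ∩ B| = 9, |A ∖ B| = 2.
(a) |A ∩ B| ≤ |A ∖ B|: fails.
(b) |A ∖ B| = 2: holds.
(c) A ∩ B = ∅ (|A ∩ B| = 0): fails.
(d) |A ∩ B| ≥ |A ∖ B|: holds.

(b), (d)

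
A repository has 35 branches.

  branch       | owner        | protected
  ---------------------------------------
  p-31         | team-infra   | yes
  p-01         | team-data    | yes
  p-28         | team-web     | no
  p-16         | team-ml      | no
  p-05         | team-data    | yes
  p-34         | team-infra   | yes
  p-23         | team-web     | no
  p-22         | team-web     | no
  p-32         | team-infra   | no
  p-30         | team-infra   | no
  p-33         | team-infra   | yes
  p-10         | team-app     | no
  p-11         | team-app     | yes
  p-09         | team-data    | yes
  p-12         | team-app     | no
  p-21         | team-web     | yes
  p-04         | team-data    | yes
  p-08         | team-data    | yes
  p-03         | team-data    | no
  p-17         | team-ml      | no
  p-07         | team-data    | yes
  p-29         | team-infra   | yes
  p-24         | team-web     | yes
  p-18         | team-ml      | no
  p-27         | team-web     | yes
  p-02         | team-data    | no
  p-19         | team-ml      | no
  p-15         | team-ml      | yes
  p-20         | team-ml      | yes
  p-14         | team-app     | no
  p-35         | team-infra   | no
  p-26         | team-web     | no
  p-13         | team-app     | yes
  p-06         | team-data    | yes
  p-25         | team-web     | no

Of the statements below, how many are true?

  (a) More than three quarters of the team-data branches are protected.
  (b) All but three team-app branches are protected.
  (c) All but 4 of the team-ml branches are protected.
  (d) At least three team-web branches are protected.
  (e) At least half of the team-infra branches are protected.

5

(a) team-data: |A| = 9, |A ∩ B| = 7; needs |A ∩ B| / |A| > 3/4 — true.
(b) team-app: |A| = 5, |A ∩ B| = 2; needs |A ∖ B| = 3 — true.
(c) team-ml: |A| = 6, |A ∩ B| = 2; needs |A ∖ B| = 4 — true.
(d) team-web: |A| = 8, |A ∩ B| = 3; needs |A ∩ B| ≥ 3 — true.
(e) team-infra: |A| = 7, |A ∩ B| = 4; needs |A ∩ B| ≥ |A ∖ B| — true.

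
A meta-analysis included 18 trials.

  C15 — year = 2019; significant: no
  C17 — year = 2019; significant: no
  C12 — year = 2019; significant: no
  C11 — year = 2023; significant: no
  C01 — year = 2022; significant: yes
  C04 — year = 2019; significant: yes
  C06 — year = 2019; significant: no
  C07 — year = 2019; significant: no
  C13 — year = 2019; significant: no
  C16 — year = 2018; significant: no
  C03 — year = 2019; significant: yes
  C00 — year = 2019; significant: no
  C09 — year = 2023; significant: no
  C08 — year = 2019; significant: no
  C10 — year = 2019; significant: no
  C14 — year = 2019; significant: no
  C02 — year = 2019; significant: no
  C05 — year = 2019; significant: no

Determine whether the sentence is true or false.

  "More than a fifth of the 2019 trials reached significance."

'More than a fifth of the 2019 trials reached significance' holds iff |A ∩ B| / |A| > 1/5.
A (the restrictor) = {C15, C17, C12, C04, C06, C07, C13, C03, C00, C08, C10, C14, C02, C05}, |A| = 14.
A ∩ B = {C04, C03}, so |A ∩ B| = 2.
A ∖ B = {C15, C17, C12, C06, C07, C13, C00, C08, C10, C14, C02, C05}, so |A ∖ B| = 12.
|A ∩ B|/|A| = 2/14, so the statement is false.

False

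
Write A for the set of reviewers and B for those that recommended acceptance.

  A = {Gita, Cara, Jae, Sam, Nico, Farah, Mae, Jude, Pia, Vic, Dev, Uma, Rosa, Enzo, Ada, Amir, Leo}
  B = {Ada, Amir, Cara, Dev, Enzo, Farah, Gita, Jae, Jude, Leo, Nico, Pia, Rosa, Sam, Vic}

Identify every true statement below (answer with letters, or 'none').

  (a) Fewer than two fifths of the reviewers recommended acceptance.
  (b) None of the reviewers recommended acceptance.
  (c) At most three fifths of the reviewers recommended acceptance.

none

|A| = 17, |A ∩ B| = 15, |A ∖ B| = 2.
(a) |A ∩ B| / |A| < 2/5: fails.
(b) A ∩ B = ∅ (|A ∩ B| = 0): fails.
(c) |A ∩ B| / |A| ≤ 3/5: fails.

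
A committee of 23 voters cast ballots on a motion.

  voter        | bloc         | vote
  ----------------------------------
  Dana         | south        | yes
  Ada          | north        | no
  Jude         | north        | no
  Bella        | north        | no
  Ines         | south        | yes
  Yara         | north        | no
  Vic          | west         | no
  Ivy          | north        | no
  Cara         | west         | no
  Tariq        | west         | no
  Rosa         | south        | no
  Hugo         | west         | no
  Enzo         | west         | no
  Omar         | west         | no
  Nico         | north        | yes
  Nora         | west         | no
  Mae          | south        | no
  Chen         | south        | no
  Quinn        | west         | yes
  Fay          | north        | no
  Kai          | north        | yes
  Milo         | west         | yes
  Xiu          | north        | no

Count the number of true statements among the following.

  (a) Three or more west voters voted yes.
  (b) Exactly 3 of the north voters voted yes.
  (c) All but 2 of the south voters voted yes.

0

(a) west: |A| = 9, |A ∩ B| = 2; needs |A ∩ B| ≥ 3 — false.
(b) north: |A| = 9, |A ∩ B| = 2; needs |A ∩ B| = 3 — false.
(c) south: |A| = 5, |A ∩ B| = 2; needs |A ∖ B| = 2 — false.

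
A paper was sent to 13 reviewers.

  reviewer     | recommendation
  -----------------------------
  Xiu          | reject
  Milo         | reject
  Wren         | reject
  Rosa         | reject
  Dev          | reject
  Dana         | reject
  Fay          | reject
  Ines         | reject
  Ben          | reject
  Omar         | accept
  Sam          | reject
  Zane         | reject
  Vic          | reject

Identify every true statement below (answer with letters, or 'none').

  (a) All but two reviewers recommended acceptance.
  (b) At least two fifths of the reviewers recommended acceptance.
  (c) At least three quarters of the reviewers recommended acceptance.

|A| = 13, |A ∩ B| = 1, |A ∖ B| = 12.
(a) |A ∖ B| = 2: fails.
(b) |A ∩ B| / |A| ≥ 2/5: fails.
(c) |A ∩ B| / |A| ≥ 3/4: fails.

none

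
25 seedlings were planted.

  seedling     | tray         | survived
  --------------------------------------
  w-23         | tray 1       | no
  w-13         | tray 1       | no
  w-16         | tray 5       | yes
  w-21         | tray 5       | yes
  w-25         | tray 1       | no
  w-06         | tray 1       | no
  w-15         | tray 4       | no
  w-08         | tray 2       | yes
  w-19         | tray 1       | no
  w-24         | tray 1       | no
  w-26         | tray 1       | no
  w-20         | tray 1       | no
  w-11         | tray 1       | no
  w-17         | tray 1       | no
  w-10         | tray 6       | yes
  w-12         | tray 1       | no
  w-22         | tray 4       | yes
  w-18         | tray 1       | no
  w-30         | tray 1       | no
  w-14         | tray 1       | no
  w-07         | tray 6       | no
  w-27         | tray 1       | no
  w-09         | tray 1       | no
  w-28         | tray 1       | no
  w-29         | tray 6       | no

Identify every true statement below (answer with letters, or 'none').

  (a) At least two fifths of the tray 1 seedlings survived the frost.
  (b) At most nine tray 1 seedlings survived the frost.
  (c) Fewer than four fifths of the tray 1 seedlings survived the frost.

|A| = 17, |A ∩ B| = 0, |A ∖ B| = 17.
(a) |A ∩ B| / |A| ≥ 2/5: fails.
(b) |A ∩ B| ≤ 9: holds.
(c) |A ∩ B| / |A| < 4/5: holds.

(b), (c)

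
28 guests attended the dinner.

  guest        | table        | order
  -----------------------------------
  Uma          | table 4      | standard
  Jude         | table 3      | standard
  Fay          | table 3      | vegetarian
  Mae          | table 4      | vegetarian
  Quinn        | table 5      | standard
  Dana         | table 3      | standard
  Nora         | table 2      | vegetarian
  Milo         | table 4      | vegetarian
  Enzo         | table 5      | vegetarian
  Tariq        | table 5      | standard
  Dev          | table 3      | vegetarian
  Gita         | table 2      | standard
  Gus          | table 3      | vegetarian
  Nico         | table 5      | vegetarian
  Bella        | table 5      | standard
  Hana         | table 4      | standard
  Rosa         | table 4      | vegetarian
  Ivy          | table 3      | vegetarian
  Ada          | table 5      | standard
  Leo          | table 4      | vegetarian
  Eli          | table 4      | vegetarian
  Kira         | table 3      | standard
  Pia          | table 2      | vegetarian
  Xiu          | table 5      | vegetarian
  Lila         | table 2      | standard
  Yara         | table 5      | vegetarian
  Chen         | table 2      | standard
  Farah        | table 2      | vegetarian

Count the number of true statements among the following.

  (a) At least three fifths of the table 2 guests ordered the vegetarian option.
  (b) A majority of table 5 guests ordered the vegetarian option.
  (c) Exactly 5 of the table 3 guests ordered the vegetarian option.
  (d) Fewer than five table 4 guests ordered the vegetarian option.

(a) table 2: |A| = 6, |A ∩ B| = 3; needs |A ∩ B| / |A| ≥ 3/5 — false.
(b) table 5: |A| = 8, |A ∩ B| = 4; needs |A ∩ B| > |A ∖ B| — false.
(c) table 3: |A| = 7, |A ∩ B| = 4; needs |A ∩ B| = 5 — false.
(d) table 4: |A| = 7, |A ∩ B| = 5; needs |A ∩ B| < 5 — false.

0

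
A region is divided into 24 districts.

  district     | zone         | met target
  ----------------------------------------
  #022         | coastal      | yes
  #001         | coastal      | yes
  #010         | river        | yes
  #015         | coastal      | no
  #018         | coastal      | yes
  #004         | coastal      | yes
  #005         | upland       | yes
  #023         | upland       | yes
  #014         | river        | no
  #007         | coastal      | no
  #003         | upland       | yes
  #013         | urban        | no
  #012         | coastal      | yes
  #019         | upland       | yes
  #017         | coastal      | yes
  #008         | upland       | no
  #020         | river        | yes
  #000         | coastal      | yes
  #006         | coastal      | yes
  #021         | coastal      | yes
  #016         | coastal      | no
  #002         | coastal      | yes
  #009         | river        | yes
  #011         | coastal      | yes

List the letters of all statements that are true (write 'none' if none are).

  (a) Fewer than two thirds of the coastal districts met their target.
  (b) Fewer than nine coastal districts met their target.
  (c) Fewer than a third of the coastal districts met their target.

|A| = 14, |A ∩ B| = 11, |A ∖ B| = 3.
(a) |A ∩ B| / |A| < 2/3: fails.
(b) |A ∩ B| < 9: fails.
(c) |A ∩ B| / |A| < 1/3: fails.

none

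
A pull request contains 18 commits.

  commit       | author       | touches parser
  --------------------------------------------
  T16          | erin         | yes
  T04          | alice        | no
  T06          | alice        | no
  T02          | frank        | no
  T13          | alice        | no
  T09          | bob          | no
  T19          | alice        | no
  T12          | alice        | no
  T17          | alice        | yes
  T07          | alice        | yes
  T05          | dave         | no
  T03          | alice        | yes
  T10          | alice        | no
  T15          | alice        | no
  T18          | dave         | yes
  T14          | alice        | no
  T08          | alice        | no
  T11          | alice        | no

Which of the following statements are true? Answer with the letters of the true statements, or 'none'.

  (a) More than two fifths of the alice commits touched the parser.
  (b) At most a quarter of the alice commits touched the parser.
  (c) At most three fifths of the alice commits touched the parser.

|A| = 13, |A ∩ B| = 3, |A ∖ B| = 10.
(a) |A ∩ B| / |A| > 2/5: fails.
(b) |A ∩ B| / |A| ≤ 1/4: holds.
(c) |A ∩ B| / |A| ≤ 3/5: holds.

(b), (c)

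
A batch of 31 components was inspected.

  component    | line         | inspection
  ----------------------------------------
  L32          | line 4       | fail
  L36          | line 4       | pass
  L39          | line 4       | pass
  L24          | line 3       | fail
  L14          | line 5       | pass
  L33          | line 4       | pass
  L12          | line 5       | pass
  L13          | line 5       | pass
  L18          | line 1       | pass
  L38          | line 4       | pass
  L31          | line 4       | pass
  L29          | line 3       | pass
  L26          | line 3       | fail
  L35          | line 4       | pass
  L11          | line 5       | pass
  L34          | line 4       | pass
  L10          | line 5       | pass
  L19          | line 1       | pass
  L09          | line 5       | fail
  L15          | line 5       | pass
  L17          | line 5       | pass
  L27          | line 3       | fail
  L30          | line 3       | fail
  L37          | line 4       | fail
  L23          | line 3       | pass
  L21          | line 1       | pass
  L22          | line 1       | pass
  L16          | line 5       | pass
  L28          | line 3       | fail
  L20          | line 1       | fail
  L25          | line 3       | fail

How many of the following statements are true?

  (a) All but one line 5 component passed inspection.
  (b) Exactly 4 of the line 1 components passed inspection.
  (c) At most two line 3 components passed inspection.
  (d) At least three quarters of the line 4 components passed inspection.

4

(a) line 5: |A| = 9, |A ∩ B| = 8; needs |A ∖ B| = 1 — true.
(b) line 1: |A| = 5, |A ∩ B| = 4; needs |A ∩ B| = 4 — true.
(c) line 3: |A| = 8, |A ∩ B| = 2; needs |A ∩ B| ≤ 2 — true.
(d) line 4: |A| = 9, |A ∩ B| = 7; needs |A ∩ B| / |A| ≥ 3/4 — true.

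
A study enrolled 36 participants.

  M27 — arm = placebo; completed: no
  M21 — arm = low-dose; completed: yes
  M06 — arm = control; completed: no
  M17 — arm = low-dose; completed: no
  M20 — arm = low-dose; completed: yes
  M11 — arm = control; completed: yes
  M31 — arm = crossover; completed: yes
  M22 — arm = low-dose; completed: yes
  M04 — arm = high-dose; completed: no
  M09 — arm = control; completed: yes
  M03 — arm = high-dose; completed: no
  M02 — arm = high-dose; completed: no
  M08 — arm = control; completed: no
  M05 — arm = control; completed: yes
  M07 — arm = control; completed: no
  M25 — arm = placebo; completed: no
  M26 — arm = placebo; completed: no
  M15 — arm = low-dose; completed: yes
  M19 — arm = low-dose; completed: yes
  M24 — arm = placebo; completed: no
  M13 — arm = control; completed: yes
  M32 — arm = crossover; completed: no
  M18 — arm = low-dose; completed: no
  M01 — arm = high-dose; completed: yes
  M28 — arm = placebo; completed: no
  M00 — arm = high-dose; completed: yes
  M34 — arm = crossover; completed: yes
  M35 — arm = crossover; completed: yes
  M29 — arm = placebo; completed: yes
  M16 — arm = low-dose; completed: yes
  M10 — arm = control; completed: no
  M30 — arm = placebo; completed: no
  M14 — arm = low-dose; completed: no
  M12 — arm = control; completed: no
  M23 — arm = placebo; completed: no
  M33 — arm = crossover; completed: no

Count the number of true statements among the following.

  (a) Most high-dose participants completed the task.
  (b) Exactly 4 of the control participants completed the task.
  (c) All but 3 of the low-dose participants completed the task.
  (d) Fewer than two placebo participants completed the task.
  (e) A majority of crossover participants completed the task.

4

(a) high-dose: |A| = 5, |A ∩ B| = 2; needs |A ∩ B| > |A ∖ B| — false.
(b) control: |A| = 9, |A ∩ B| = 4; needs |A ∩ B| = 4 — true.
(c) low-dose: |A| = 9, |A ∩ B| = 6; needs |A ∖ B| = 3 — true.
(d) placebo: |A| = 8, |A ∩ B| = 1; needs |A ∩ B| < 2 — true.
(e) crossover: |A| = 5, |A ∩ B| = 3; needs |A ∩ B| > |A ∖ B| — true.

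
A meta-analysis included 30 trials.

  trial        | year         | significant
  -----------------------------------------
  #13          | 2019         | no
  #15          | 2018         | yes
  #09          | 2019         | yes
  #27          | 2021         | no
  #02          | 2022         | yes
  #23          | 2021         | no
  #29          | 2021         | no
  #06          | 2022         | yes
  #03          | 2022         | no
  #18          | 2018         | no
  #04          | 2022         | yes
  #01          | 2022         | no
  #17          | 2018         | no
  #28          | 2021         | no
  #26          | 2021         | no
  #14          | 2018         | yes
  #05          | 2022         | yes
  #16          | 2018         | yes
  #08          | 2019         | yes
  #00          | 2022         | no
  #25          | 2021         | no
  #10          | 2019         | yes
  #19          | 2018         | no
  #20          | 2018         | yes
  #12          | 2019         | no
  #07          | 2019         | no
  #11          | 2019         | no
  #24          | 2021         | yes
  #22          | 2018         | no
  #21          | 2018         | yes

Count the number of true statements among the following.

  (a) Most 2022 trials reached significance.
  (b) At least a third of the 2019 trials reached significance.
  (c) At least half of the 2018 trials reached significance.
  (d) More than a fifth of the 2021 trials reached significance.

3

(a) 2022: |A| = 7, |A ∩ B| = 4; needs |A ∩ B| > |A ∖ B| — true.
(b) 2019: |A| = 7, |A ∩ B| = 3; needs |A ∩ B| / |A| ≥ 1/3 — true.
(c) 2018: |A| = 9, |A ∩ B| = 5; needs |A ∩ B| ≥ |A ∖ B| — true.
(d) 2021: |A| = 7, |A ∩ B| = 1; needs |A ∩ B| / |A| > 1/5 — false.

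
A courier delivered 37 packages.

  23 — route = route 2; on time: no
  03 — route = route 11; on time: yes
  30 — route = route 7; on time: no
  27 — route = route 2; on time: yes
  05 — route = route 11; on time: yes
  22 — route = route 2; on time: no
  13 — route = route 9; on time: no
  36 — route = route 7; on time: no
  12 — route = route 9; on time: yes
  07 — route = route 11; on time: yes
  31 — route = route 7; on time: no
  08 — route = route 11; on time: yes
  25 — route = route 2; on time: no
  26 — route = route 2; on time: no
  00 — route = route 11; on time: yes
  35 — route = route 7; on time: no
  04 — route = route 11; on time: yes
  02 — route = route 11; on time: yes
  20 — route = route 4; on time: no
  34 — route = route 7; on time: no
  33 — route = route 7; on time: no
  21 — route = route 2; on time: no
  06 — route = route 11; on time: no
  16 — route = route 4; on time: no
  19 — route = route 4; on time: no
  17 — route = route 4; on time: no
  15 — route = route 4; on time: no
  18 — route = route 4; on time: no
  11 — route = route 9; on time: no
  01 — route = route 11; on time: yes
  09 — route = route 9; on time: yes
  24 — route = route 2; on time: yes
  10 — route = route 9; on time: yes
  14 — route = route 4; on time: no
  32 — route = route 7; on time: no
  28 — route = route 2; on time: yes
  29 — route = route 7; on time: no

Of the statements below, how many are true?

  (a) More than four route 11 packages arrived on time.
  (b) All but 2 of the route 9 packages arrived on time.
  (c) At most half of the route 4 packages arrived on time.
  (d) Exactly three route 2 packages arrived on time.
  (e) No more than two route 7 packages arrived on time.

5

(a) route 11: |A| = 9, |A ∩ B| = 8; needs |A ∩ B| > 4 — true.
(b) route 9: |A| = 5, |A ∩ B| = 3; needs |A ∖ B| = 2 — true.
(c) route 4: |A| = 7, |A ∩ B| = 0; needs |A ∩ B| ≤ |A ∖ B| — true.
(d) route 2: |A| = 8, |A ∩ B| = 3; needs |A ∩ B| = 3 — true.
(e) route 7: |A| = 8, |A ∩ B| = 0; needs |A ∩ B| ≤ 2 — true.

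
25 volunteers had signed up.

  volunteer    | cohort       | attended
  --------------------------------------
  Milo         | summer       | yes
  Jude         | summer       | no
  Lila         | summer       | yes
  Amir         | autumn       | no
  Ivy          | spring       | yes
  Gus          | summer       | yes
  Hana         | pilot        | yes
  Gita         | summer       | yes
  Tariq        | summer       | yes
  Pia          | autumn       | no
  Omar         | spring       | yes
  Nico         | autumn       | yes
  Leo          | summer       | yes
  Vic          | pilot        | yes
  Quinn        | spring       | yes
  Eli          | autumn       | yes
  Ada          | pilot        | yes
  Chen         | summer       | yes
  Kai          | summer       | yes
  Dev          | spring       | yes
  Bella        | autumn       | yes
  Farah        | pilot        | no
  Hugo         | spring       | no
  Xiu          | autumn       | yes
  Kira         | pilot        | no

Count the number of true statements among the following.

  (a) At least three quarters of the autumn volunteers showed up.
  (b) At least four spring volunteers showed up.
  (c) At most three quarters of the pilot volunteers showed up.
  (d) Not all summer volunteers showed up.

(a) autumn: |A| = 6, |A ∩ B| = 4; needs |A ∩ B| / |A| ≥ 3/4 — false.
(b) spring: |A| = 5, |A ∩ B| = 4; needs |A ∩ B| ≥ 4 — true.
(c) pilot: |A| = 5, |A ∩ B| = 3; needs |A ∩ B| / |A| ≤ 3/4 — true.
(d) summer: |A| = 9, |A ∩ B| = 8; needs A ⊄ B (|A ∖ B| ≥ 1) — true.

3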